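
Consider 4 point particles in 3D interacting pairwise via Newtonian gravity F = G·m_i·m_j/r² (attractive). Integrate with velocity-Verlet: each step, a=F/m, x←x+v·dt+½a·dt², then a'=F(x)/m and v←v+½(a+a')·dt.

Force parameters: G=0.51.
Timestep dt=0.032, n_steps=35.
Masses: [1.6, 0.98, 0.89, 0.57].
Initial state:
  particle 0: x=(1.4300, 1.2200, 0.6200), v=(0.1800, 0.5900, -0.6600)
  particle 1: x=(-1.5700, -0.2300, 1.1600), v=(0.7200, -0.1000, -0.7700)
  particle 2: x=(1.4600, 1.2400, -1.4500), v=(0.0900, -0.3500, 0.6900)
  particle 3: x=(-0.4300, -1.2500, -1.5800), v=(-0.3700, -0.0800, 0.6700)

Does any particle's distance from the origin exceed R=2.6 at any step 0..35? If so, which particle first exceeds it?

step 0: x0=(1.4300, 1.2200, 0.6200) x1=(-1.5700, -0.2300, 1.1600) x2=(1.4600, 1.2400, -1.4500) x3=(-0.4300, -1.2500, -1.5800)
step 1: x0=(1.4357, 1.2389, 0.5988) x1=(-1.5469, -0.2332, 1.1353) x2=(1.4629, 1.2288, -1.4278) x3=(-0.4418, -1.2525, -1.5585)
step 2: x0=(1.4414, 1.2577, 0.5775) x1=(-1.5237, -0.2363, 1.1106) x2=(1.4657, 1.2175, -1.4054) x3=(-0.4536, -1.2549, -1.5370)
step 3: x0=(1.4471, 1.2765, 0.5561) x1=(-1.5005, -0.2395, 1.0858) x2=(1.4685, 1.2063, -1.3828) x3=(-0.4653, -1.2573, -1.5153)
step 4: x0=(1.4527, 1.2952, 0.5346) x1=(-1.4771, -0.2426, 1.0610) x2=(1.4712, 1.1949, -1.3599) x3=(-0.4771, -1.2595, -1.4936)
step 5: x0=(1.4582, 1.3140, 0.5129) x1=(-1.4536, -0.2456, 1.0361) x2=(1.4739, 1.1836, -1.3368) x3=(-0.4887, -1.2616, -1.4718)
step 6: x0=(1.4637, 1.3326, 0.4911) x1=(-1.4300, -0.2486, 1.0111) x2=(1.4765, 1.1723, -1.3134) x3=(-0.5003, -1.2637, -1.4499)
step 7: x0=(1.4691, 1.3512, 0.4691) x1=(-1.4064, -0.2516, 0.9861) x2=(1.4791, 1.1609, -1.2897) x3=(-0.5119, -1.2656, -1.4279)
step 8: x0=(1.4745, 1.3698, 0.4470) x1=(-1.3826, -0.2546, 0.9611) x2=(1.4817, 1.1495, -1.2658) x3=(-0.5235, -1.2674, -1.4058)
step 9: x0=(1.4799, 1.3883, 0.4247) x1=(-1.3587, -0.2575, 0.9359) x2=(1.4842, 1.1382, -1.2416) x3=(-0.5350, -1.2692, -1.3836)
step 10: x0=(1.4851, 1.4068, 0.4023) x1=(-1.3348, -0.2604, 0.9107) x2=(1.4867, 1.1268, -1.2170) x3=(-0.5465, -1.2708, -1.3614)
step 11: x0=(1.4904, 1.4252, 0.3797) x1=(-1.3107, -0.2633, 0.8854) x2=(1.4891, 1.1155, -1.1922) x3=(-0.5579, -1.2723, -1.3390)
step 12: x0=(1.4956, 1.4435, 0.3569) x1=(-1.2865, -0.2661, 0.8601) x2=(1.4914, 1.1042, -1.1670) x3=(-0.5693, -1.2737, -1.3166)
step 13: x0=(1.5007, 1.4617, 0.3339) x1=(-1.2622, -0.2689, 0.8347) x2=(1.4938, 1.0929, -1.1414) x3=(-0.5807, -1.2750, -1.2940)
step 14: x0=(1.5058, 1.4798, 0.3108) x1=(-1.2379, -0.2717, 0.8092) x2=(1.4960, 1.0817, -1.1155) x3=(-0.5920, -1.2762, -1.2713)
step 15: x0=(1.5108, 1.4979, 0.2874) x1=(-1.2134, -0.2744, 0.7836) x2=(1.4983, 1.0705, -1.0892) x3=(-0.6033, -1.2773, -1.2486)
step 16: x0=(1.5158, 1.5158, 0.2638) x1=(-1.1888, -0.2771, 0.7580) x2=(1.5005, 1.0594, -1.0625) x3=(-0.6145, -1.2783, -1.2257)
step 17: x0=(1.5208, 1.5336, 0.2400) x1=(-1.1641, -0.2798, 0.7322) x2=(1.5026, 1.0484, -1.0353) x3=(-0.6257, -1.2791, -1.2028)
step 18: x0=(1.5256, 1.5513, 0.2159) x1=(-1.1393, -0.2824, 0.7064) x2=(1.5047, 1.0376, -1.0078) x3=(-0.6369, -1.2798, -1.1797)
step 19: x0=(1.5304, 1.5689, 0.1916) x1=(-1.1144, -0.2850, 0.6805) x2=(1.5067, 1.0269, -0.9797) x3=(-0.6480, -1.2804, -1.1565)
step 20: x0=(1.5352, 1.5862, 0.1671) x1=(-1.0893, -0.2876, 0.6546) x2=(1.5087, 1.0163, -0.9512) x3=(-0.6591, -1.2809, -1.1332)
step 21: x0=(1.5399, 1.6035, 0.1423) x1=(-1.0642, -0.2901, 0.6285) x2=(1.5107, 1.0060, -0.9222) x3=(-0.6701, -1.2812, -1.1097)
step 22: x0=(1.5446, 1.6205, 0.1172) x1=(-1.0389, -0.2926, 0.6023) x2=(1.5126, 0.9959, -0.8927) x3=(-0.6811, -1.2814, -1.0861)
step 23: x0=(1.5492, 1.6373, 0.0919) x1=(-1.0136, -0.2951, 0.5761) x2=(1.5145, 0.9861, -0.8627) x3=(-0.6921, -1.2815, -1.0625)
step 24: x0=(1.5537, 1.6538, 0.0662) x1=(-0.9881, -0.2976, 0.5497) x2=(1.5163, 0.9765, -0.8321) x3=(-0.7030, -1.2814, -1.0386)
step 25: x0=(1.5582, 1.6701, 0.0403) x1=(-0.9625, -0.3000, 0.5232) x2=(1.5181, 0.9674, -0.8010) x3=(-0.7139, -1.2812, -1.0147)
step 26: x0=(1.5626, 1.6861, 0.0141) x1=(-0.9368, -0.3024, 0.4967) x2=(1.5198, 0.9586, -0.7693) x3=(-0.7247, -1.2808, -0.9905)
step 27: x0=(1.5669, 1.7018, -0.0125) x1=(-0.9110, -0.3048, 0.4700) x2=(1.5215, 0.9503, -0.7371) x3=(-0.7355, -1.2802, -0.9663)
step 28: x0=(1.5712, 1.7171, -0.0393) x1=(-0.8851, -0.3072, 0.4432) x2=(1.5232, 0.9425, -0.7043) x3=(-0.7462, -1.2795, -0.9419)
step 29: x0=(1.5754, 1.7320, -0.0664) x1=(-0.8591, -0.3096, 0.4163) x2=(1.5248, 0.9352, -0.6709) x3=(-0.7569, -1.2786, -0.9173)
step 30: x0=(1.5795, 1.7466, -0.0938) x1=(-0.8329, -0.3120, 0.3893) x2=(1.5264, 0.9286, -0.6371) x3=(-0.7676, -1.2775, -0.8925)
step 31: x0=(1.5836, 1.7606, -0.1214) x1=(-0.8067, -0.3143, 0.3621) x2=(1.5280, 0.9226, -0.6028) x3=(-0.7781, -1.2763, -0.8676)
step 32: x0=(1.5876, 1.7743, -0.1493) x1=(-0.7803, -0.3166, 0.3348) x2=(1.5296, 0.9174, -0.5679) x3=(-0.7887, -1.2748, -0.8425)
step 33: x0=(1.5914, 1.7873, -0.1774) x1=(-0.7538, -0.3190, 0.3074) x2=(1.5311, 0.9129, -0.5327) x3=(-0.7991, -1.2731, -0.8172)
step 34: x0=(1.5953, 1.7999, -0.2057) x1=(-0.7272, -0.3213, 0.2799) x2=(1.5326, 0.9093, -0.4971) x3=(-0.8095, -1.2712, -0.7917)
step 35: x0=(1.5990, 1.8119, -0.2341) x1=(-0.7005, -0.3237, 0.2522) x2=(1.5342, 0.9065, -0.4612) x3=(-0.8198, -1.2690, -0.7661)

no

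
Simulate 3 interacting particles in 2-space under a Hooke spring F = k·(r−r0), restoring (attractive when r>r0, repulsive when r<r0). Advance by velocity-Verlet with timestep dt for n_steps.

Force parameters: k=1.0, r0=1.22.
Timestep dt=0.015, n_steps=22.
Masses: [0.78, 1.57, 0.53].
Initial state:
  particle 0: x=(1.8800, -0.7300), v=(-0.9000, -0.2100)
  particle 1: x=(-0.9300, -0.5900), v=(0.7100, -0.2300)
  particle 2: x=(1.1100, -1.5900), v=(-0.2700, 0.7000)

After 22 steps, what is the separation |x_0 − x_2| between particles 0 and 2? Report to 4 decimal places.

step 0: x0=(1.8800, -0.7300) x1=(-0.9300, -0.5900) x2=(1.1100, -1.5900)
step 1: x0=(1.8663, -0.7331) x1=(-0.9192, -0.5935) x2=(1.1057, -1.5794)
step 2: x0=(1.8521, -0.7362) x1=(-0.9080, -0.5971) x2=(1.1011, -1.5687)
step 3: x0=(1.8375, -0.7393) x1=(-0.8964, -0.6007) x2=(1.0960, -1.5577)
step 4: x0=(1.8225, -0.7423) x1=(-0.8846, -0.6044) x2=(1.0905, -1.5467)
step 5: x0=(1.8071, -0.7452) x1=(-0.8723, -0.6082) x2=(1.0846, -1.5355)
step 6: x0=(1.7913, -0.7481) x1=(-0.8598, -0.6120) x2=(1.0782, -1.5242)
step 7: x0=(1.7752, -0.7510) x1=(-0.8469, -0.6160) x2=(1.0715, -1.5128)
step 8: x0=(1.7586, -0.7537) x1=(-0.8337, -0.6199) x2=(1.0644, -1.5012)
step 9: x0=(1.7417, -0.7565) x1=(-0.8202, -0.6240) x2=(1.0569, -1.4896)
step 10: x0=(1.7245, -0.7591) x1=(-0.8064, -0.6281) x2=(1.0490, -1.4779)
step 11: x0=(1.7069, -0.7617) x1=(-0.7923, -0.6323) x2=(1.0407, -1.4661)
step 12: x0=(1.6890, -0.7642) x1=(-0.7779, -0.6365) x2=(1.0320, -1.4542)
step 13: x0=(1.6708, -0.7666) x1=(-0.7632, -0.6408) x2=(1.0230, -1.4423)
step 14: x0=(1.6523, -0.7690) x1=(-0.7483, -0.6451) x2=(1.0136, -1.4304)
step 15: x0=(1.6335, -0.7713) x1=(-0.7330, -0.6495) x2=(1.0038, -1.4184)
step 16: x0=(1.6144, -0.7735) x1=(-0.7176, -0.6539) x2=(0.9937, -1.4064)
step 17: x0=(1.5951, -0.7756) x1=(-0.7019, -0.6584) x2=(0.9832, -1.3944)
step 18: x0=(1.5756, -0.7776) x1=(-0.6859, -0.6629) x2=(0.9724, -1.3824)
step 19: x0=(1.5558, -0.7796) x1=(-0.6698, -0.6674) x2=(0.9612, -1.3705)
step 20: x0=(1.5358, -0.7814) x1=(-0.6534, -0.6720) x2=(0.9497, -1.3585)
step 21: x0=(1.5157, -0.7832) x1=(-0.6368, -0.6767) x2=(0.9379, -1.3465)
step 22: x0=(1.4953, -0.7848) x1=(-0.6200, -0.6813) x2=(0.9258, -1.3346)

0.7917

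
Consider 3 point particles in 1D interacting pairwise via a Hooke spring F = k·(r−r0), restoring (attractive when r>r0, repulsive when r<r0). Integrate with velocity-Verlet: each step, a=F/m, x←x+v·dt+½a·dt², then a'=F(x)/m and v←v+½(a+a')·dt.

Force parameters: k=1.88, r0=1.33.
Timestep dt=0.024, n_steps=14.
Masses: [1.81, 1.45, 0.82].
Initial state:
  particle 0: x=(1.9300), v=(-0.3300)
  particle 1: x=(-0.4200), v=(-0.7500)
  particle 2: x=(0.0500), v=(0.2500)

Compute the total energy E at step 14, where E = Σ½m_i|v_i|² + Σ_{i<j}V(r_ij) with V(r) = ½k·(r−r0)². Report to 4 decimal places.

2.4889

step 0: x0=(1.9300) x1=(-0.4200) x2=(0.0500)
step 1: x0=(1.9216) x1=(-0.4379) x2=(0.0569)
step 2: x0=(1.9123) x1=(-0.4557) x2=(0.0657)
step 3: x0=(1.9020) x1=(-0.4734) x2=(0.0762)
step 4: x0=(1.8909) x1=(-0.4908) x2=(0.0883)
step 5: x0=(1.8788) x1=(-0.5080) x2=(0.1021)
step 6: x0=(1.8658) x1=(-0.5249) x2=(0.1175)
step 7: x0=(1.8519) x1=(-0.5416) x2=(0.1343)
step 8: x0=(1.8372) x1=(-0.5580) x2=(0.1524)
step 9: x0=(1.8216) x1=(-0.5740) x2=(0.1719)
step 10: x0=(1.8051) x1=(-0.5897) x2=(0.1925)
step 11: x0=(1.7879) x1=(-0.6050) x2=(0.2143)
step 12: x0=(1.7699) x1=(-0.6198) x2=(0.2370)
step 13: x0=(1.7511) x1=(-0.6343) x2=(0.2606)
step 14: x0=(1.7317) x1=(-0.6482) x2=(0.2851)
step 0 velocities: v0=(-0.3300) v1=(-0.7500) v2=(0.2500)
step 0: KE=0.5320, PE=1.9575, E=2.4895
step 14 velocities: v0=(-0.8267) v1=(-0.5721) v2=(1.0316)
step 14: KE=1.2921, PE=1.1969, E=2.4889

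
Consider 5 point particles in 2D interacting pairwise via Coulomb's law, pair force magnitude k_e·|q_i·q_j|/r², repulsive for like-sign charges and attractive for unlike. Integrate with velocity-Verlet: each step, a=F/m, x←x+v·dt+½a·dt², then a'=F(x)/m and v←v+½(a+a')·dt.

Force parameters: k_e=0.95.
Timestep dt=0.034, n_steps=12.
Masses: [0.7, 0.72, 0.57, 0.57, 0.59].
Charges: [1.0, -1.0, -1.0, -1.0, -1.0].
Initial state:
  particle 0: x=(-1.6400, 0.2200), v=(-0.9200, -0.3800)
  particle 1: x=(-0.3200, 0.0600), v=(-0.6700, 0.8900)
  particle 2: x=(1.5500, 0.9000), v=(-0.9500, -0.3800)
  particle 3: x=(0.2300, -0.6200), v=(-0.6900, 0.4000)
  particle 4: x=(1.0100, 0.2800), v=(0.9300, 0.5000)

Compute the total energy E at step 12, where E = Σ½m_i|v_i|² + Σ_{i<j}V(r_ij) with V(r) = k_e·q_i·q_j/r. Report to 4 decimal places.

step 0: x0=(-1.6400, 0.2200) x1=(-0.3200, 0.0600) x2=(1.5500, 0.9000) x3=(0.2300, -0.6200) x4=(1.0100, 0.2800)
step 1: x0=(-1.6705, 0.2070) x1=(-0.3444, 0.0909) x2=(1.5189, 0.8884) x3=(0.2065, -0.6080) x4=(1.0415, 0.2965)
step 2: x0=(-1.6994, 0.1937) x1=(-0.3720, 0.1232) x2=(1.4905, 0.8799) x3=(0.1829, -0.5990) x4=(1.0725, 0.3116)
step 3: x0=(-1.7267, 0.1804) x1=(-0.4026, 0.1568) x2=(1.4650, 0.8751) x3=(0.1592, -0.5929) x4=(1.1028, 0.3246)
step 4: x0=(-1.7524, 0.1669) x1=(-0.4362, 0.1915) x2=(1.4425, 0.8744) x3=(0.1352, -0.5895) x4=(1.1320, 0.3348)
step 5: x0=(-1.7766, 0.1533) x1=(-0.4725, 0.2273) x2=(1.4231, 0.8786) x3=(0.1109, -0.5887) x4=(1.1601, 0.3416)
step 6: x0=(-1.7992, 0.1397) x1=(-0.5116, 0.2642) x2=(1.4066, 0.8881) x3=(0.0862, -0.5903) x4=(1.1871, 0.3444)
step 7: x0=(-1.8201, 0.1261) x1=(-0.5532, 0.3020) x2=(1.3929, 0.9033) x3=(0.0611, -0.5941) x4=(1.2131, 0.3428)
step 8: x0=(-1.8394, 0.1125) x1=(-0.5974, 0.3406) x2=(1.3815, 0.9242) x3=(0.0354, -0.6000) x4=(1.2386, 0.3365)
step 9: x0=(-1.8571, 0.0990) x1=(-0.6439, 0.3799) x2=(1.3719, 0.9506) x3=(0.0092, -0.6079) x4=(1.2639, 0.3258)
step 10: x0=(-1.8732, 0.0856) x1=(-0.6928, 0.4198) x2=(1.3636, 0.9822) x3=(-0.0177, -0.6175) x4=(1.2893, 0.3110)
step 11: x0=(-1.8876, 0.0725) x1=(-0.7439, 0.4603) x2=(1.3564, 1.0184) x3=(-0.0452, -0.6288) x4=(1.3151, 0.2925)
step 12: x0=(-1.9002, 0.0595) x1=(-0.7971, 0.5010) x2=(1.3498, 1.0586) x3=(-0.0734, -0.6416) x4=(1.3416, 0.2708)
step 0 velocities: v0=(-0.9200, -0.3800) v1=(-0.6700, 0.8900) v2=(-0.9500, -0.3800) v3=(-0.6900, 0.4000) v4=(0.9300, 0.5000)
step 0: KE=1.6021, PE=2.8518, E=4.4539
step 12 velocities: v0=(-0.3486, -0.3753) v1=(-1.5964, 1.2035) v2=(-0.1852, 1.2332) v3=(-0.8408, -0.3964) v4=(0.7894, -0.6773)
step 12: KE=2.5393, PE=1.9140, E=4.4533

4.4533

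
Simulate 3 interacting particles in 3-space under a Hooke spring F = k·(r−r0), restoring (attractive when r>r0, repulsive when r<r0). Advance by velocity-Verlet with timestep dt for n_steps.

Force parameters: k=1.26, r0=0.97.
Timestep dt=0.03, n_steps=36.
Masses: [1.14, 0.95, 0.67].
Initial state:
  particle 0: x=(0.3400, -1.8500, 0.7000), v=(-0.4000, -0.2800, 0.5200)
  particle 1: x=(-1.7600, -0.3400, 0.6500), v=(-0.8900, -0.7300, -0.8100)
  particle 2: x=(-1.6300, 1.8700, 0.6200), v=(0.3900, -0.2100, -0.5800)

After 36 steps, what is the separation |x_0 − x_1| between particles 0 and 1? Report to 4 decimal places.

step 0: x0=(0.3400, -1.8500, 0.7000) x1=(-1.7600, -0.3400, 0.6500) x2=(-1.6300, 1.8700, 0.6200)
step 1: x0=(0.3266, -1.8565, 0.7156) x1=(-1.7859, -0.3617, 0.6257) x2=(-1.6171, 1.8602, 0.6027)
step 2: x0=(0.3104, -1.8592, 0.7310) x1=(-1.8101, -0.3831, 0.6015) x2=(-1.6018, 1.8435, 0.5855)
step 3: x0=(0.2914, -1.8582, 0.7462) x1=(-1.8325, -0.4040, 0.5773) x2=(-1.5842, 1.8198, 0.5685)
step 4: x0=(0.2697, -1.8535, 0.7612) x1=(-1.8532, -0.4245, 0.5533) x2=(-1.5645, 1.7892, 0.5518)
step 5: x0=(0.2452, -1.8452, 0.7759) x1=(-1.8722, -0.4446, 0.5294) x2=(-1.5426, 1.7518, 0.5354)
step 6: x0=(0.2181, -1.8332, 0.7902) x1=(-1.8893, -0.4642, 0.5057) x2=(-1.5188, 1.7077, 0.5192)
step 7: x0=(0.1885, -1.8178, 0.8042) x1=(-1.9047, -0.4834, 0.4822) x2=(-1.4931, 1.6571, 0.5034)
step 8: x0=(0.1562, -1.7989, 0.8178) x1=(-1.9182, -0.5022, 0.4590) x2=(-1.4656, 1.5999, 0.4880)
step 9: x0=(0.1216, -1.7768, 0.8309) x1=(-1.9300, -0.5205, 0.4361) x2=(-1.4365, 1.5366, 0.4729)
step 10: x0=(0.0845, -1.7515, 0.8435) x1=(-1.9399, -0.5384, 0.4134) x2=(-1.4060, 1.4673, 0.4582)
step 11: x0=(0.0452, -1.7231, 0.8555) x1=(-1.9481, -0.5559, 0.3911) x2=(-1.3741, 1.3921, 0.4440)
step 12: x0=(0.0037, -1.6918, 0.8670) x1=(-1.9545, -0.5730, 0.3692) x2=(-1.3409, 1.3115, 0.4303)
step 13: x0=(-0.0399, -1.6578, 0.8779) x1=(-1.9592, -0.5897, 0.3476) x2=(-1.3067, 1.2256, 0.4170)
step 14: x0=(-0.0854, -1.6212, 0.8882) x1=(-1.9622, -0.6060, 0.3264) x2=(-1.2715, 1.1348, 0.4042)
step 15: x0=(-0.1328, -1.5821, 0.8979) x1=(-1.9635, -0.6221, 0.3057) x2=(-1.2356, 1.0395, 0.3918)
step 16: x0=(-0.1819, -1.5408, 0.9069) x1=(-1.9633, -0.6378, 0.2854) x2=(-1.1990, 0.9398, 0.3800)
step 17: x0=(-0.2326, -1.4974, 0.9152) x1=(-1.9614, -0.6533, 0.2655) x2=(-1.1618, 0.8363, 0.3687)
step 18: x0=(-0.2848, -1.4521, 0.9228) x1=(-1.9581, -0.6685, 0.2461) x2=(-1.1243, 0.7292, 0.3579)
step 19: x0=(-0.3384, -1.4051, 0.9298) x1=(-1.9534, -0.6836, 0.2272) x2=(-1.0864, 0.6189, 0.3476)
step 20: x0=(-0.3931, -1.3567, 0.9361) x1=(-1.9474, -0.6984, 0.2087) x2=(-1.0484, 0.5059, 0.3378)
step 21: x0=(-0.4490, -1.3069, 0.9417) x1=(-1.9401, -0.7132, 0.1907) x2=(-1.0104, 0.3905, 0.3284)
step 22: x0=(-0.5057, -1.2561, 0.9467) x1=(-1.9316, -0.7278, 0.1732) x2=(-0.9724, 0.2731, 0.3194)
step 23: x0=(-0.5633, -1.2043, 0.9511) x1=(-1.9220, -0.7423, 0.1561) x2=(-0.9346, 0.1540, 0.3109)
step 24: x0=(-0.6216, -1.1519, 0.9550) x1=(-1.9114, -0.7567, 0.1394) x2=(-0.8970, 0.0336, 0.3026)
step 25: x0=(-0.6804, -1.0990, 0.9583) x1=(-1.9000, -0.7711, 0.1232) x2=(-0.8597, -0.0877, 0.2947)
step 26: x0=(-0.7397, -1.0457, 0.9612) x1=(-1.8877, -0.7855, 0.1074) x2=(-0.8227, -0.2096, 0.2869)
step 27: x0=(-0.7994, -0.9923, 0.9637) x1=(-1.8747, -0.7998, 0.0919) x2=(-0.7861, -0.3318, 0.2791)
step 28: x0=(-0.8595, -0.9388, 0.9660) x1=(-1.8611, -0.8141, 0.0769) x2=(-0.7499, -0.4542, 0.2713)
step 29: x0=(-0.9198, -0.8854, 0.9682) x1=(-1.8469, -0.8283, 0.0621) x2=(-0.7139, -0.5766, 0.2632)
step 30: x0=(-0.9804, -0.8320, 0.9703) x1=(-1.8322, -0.8425, 0.0477) x2=(-0.6783, -0.6989, 0.2548)
step 31: x0=(-1.0413, -0.7787, 0.9723) x1=(-1.8170, -0.8567, 0.0335) x2=(-0.6428, -0.8213, 0.2461)
step 32: x0=(-1.1024, -0.7253, 0.9742) x1=(-1.8013, -0.8708, 0.0197) x2=(-0.6076, -0.9436, 0.2371)
step 33: x0=(-1.1636, -0.6720, 0.9761) x1=(-1.7853, -0.8849, 0.0061) x2=(-0.5728, -1.0660, 0.2280)
step 34: x0=(-1.2249, -0.6187, 0.9777) x1=(-1.7687, -0.8991, -0.0072) x2=(-0.5385, -1.1882, 0.2188)
step 35: x0=(-1.2862, -0.5656, 0.9790) x1=(-1.7517, -0.9132, -0.0203) x2=(-0.5049, -1.3102, 0.2098)
step 36: x0=(-1.3474, -0.5127, 0.9800) x1=(-1.7342, -0.9274, -0.0331) x2=(-0.4722, -1.4317, 0.2010)

1.1610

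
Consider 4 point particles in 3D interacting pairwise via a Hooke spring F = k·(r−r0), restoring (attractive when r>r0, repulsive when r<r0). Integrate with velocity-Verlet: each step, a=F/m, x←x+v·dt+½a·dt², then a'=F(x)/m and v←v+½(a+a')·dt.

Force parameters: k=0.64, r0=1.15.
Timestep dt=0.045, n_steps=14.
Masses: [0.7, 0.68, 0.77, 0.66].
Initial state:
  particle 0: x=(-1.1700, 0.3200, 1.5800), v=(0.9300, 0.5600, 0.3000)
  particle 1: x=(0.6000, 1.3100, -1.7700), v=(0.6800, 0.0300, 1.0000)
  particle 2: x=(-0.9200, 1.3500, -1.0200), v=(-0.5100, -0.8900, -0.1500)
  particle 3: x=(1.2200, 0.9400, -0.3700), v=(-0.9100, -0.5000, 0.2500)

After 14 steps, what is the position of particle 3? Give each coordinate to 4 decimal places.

step 0: x0=(-1.1700, 0.3200, 1.5800) x1=(0.6000, 1.3100, -1.7700) x2=(-0.9200, 1.3500, -1.0200) x3=(1.2200, 0.9400, -0.3700)
step 1: x0=(-1.1255, 0.3468, 1.5887) x1=(0.6291, 1.3106, -1.7222) x2=(-0.9418, 1.3093, -1.0254) x3=(1.1764, 0.9174, -0.3582)
step 2: x0=(-1.0758, 0.3765, 1.5881) x1=(0.6551, 1.3097, -1.6688) x2=(-0.9611, 1.2672, -1.0280) x3=(1.1276, 0.8947, -0.3453)
step 3: x0=(-1.0212, 0.4090, 1.5782) x1=(0.6780, 1.3074, -1.6102) x2=(-0.9779, 1.2241, -1.0279) x3=(1.0740, 0.8719, -0.3314)
step 4: x0=(-0.9621, 0.4440, 1.5593) x1=(0.6977, 1.3037, -1.5465) x2=(-0.9922, 1.1799, -1.0250) x3=(1.0158, 0.8490, -0.3162)
step 5: x0=(-0.8988, 0.4814, 1.5317) x1=(0.7141, 1.2987, -1.4781) x2=(-1.0038, 1.1348, -1.0194) x3=(0.9535, 0.8261, -0.3000)
step 6: x0=(-0.8317, 0.5208, 1.4958) x1=(0.7274, 1.2924, -1.4053) x2=(-1.0129, 1.0889, -1.0111) x3=(0.8873, 0.8032, -0.2826)
step 7: x0=(-0.7611, 0.5620, 1.4520) x1=(0.7376, 1.2849, -1.3284) x2=(-1.0193, 1.0424, -1.0001) x3=(0.8177, 0.7803, -0.2641)
step 8: x0=(-0.6875, 0.6047, 1.4009) x1=(0.7447, 1.2764, -1.2478) x2=(-1.0230, 0.9955, -0.9866) x3=(0.7449, 0.7574, -0.2445)
step 9: x0=(-0.6113, 0.6488, 1.3428) x1=(0.7488, 1.2669, -1.1639) x2=(-1.0242, 0.9482, -0.9706) x3=(0.6694, 0.7346, -0.2240)
step 10: x0=(-0.5330, 0.6939, 1.2785) x1=(0.7502, 1.2565, -1.0771) x2=(-1.0229, 0.9007, -0.9523) x3=(0.5915, 0.7118, -0.2026)
step 11: x0=(-0.4530, 0.7398, 1.2086) x1=(0.7490, 1.2453, -0.9877) x2=(-1.0191, 0.8532, -0.9317) x3=(0.5117, 0.6889, -0.1804)
step 12: x0=(-0.3716, 0.7863, 1.1337) x1=(0.7453, 1.2335, -0.8963) x2=(-1.0128, 0.8057, -0.9090) x3=(0.4301, 0.6661, -0.1576)
step 13: x0=(-0.2894, 0.8331, 1.0545) x1=(0.7394, 1.2211, -0.8031) x2=(-1.0043, 0.7583, -0.8843) x3=(0.3472, 0.6432, -0.1344)
step 14: x0=(-0.2067, 0.8802, 0.9718) x1=(0.7315, 1.2083, -0.7085) x2=(-0.9936, 0.7113, -0.8578) x3=(0.2633, 0.6203, -0.1110)

(0.2633, 0.6203, -0.1110)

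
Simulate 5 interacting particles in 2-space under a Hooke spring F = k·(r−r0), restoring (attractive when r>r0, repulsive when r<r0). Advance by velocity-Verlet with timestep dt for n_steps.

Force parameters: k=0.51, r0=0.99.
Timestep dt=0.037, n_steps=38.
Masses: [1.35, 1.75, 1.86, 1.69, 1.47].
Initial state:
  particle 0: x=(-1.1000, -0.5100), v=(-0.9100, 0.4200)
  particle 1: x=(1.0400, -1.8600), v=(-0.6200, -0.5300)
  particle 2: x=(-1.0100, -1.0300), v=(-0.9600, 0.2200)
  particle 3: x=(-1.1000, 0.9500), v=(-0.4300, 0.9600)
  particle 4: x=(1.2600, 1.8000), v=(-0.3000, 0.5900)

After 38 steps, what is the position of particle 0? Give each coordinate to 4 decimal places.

(-1.3936, 0.5209)

step 0: x0=(-1.1000, -0.5100) x1=(1.0400, -1.8600) x2=(-1.0100, -1.0300) x3=(-1.1000, 0.9500) x4=(1.2600, 1.8000)
step 1: x0=(-1.1329, -0.4940) x1=(1.0163, -1.8784) x2=(-1.0450, -1.0215) x3=(-1.1153, 0.9849) x4=(1.2477, 1.8202)
step 2: x0=(-1.1643, -0.4771) x1=(0.9911, -1.8944) x2=(-1.0789, -1.0121) x3=(-1.1293, 1.0185) x4=(1.2331, 1.8371)
step 3: x0=(-1.1942, -0.4594) x1=(0.9643, -1.9079) x2=(-1.1117, -1.0019) x3=(-1.1422, 1.0509) x4=(1.2162, 1.8507)
step 4: x0=(-1.2226, -0.4408) x1=(0.9360, -1.9189) x2=(-1.1435, -0.9909) x3=(-1.1538, 1.0819) x4=(1.1968, 1.8610)
step 5: x0=(-1.2494, -0.4213) x1=(0.9062, -1.9273) x2=(-1.1741, -0.9791) x3=(-1.1641, 1.1115) x4=(1.1751, 1.8681)
step 6: x0=(-1.2746, -0.4010) x1=(0.8748, -1.9331) x2=(-1.2036, -0.9664) x3=(-1.1734, 1.1397) x4=(1.1510, 1.8718)
step 7: x0=(-1.2983, -0.3798) x1=(0.8419, -1.9363) x2=(-1.2320, -0.9529) x3=(-1.1814, 1.1664) x4=(1.1245, 1.8722)
step 8: x0=(-1.3203, -0.3578) x1=(0.8075, -1.9368) x2=(-1.2593, -0.9386) x3=(-1.1883, 1.1917) x4=(1.0956, 1.8693)
step 9: x0=(-1.3409, -0.3350) x1=(0.7716, -1.9347) x2=(-1.2855, -0.9234) x3=(-1.1941, 1.2155) x4=(1.0644, 1.8632)
step 10: x0=(-1.3598, -0.3115) x1=(0.7342, -1.9299) x2=(-1.3106, -0.9074) x3=(-1.1987, 1.2378) x4=(1.0308, 1.8539)
step 11: x0=(-1.3773, -0.2872) x1=(0.6954, -1.9225) x2=(-1.3345, -0.8906) x3=(-1.2024, 1.2586) x4=(0.9950, 1.8415)
step 12: x0=(-1.3932, -0.2622) x1=(0.6551, -1.9123) x2=(-1.3573, -0.8730) x3=(-1.2049, 1.2778) x4=(0.9568, 1.8259)
step 13: x0=(-1.4075, -0.2365) x1=(0.6134, -1.8995) x2=(-1.3791, -0.8545) x3=(-1.2065, 1.2955) x4=(0.9165, 1.8073)
step 14: x0=(-1.4204, -0.2102) x1=(0.5703, -1.8841) x2=(-1.3998, -0.8353) x3=(-1.2072, 1.3116) x4=(0.8739, 1.7856)
step 15: x0=(-1.4318, -0.1832) x1=(0.5258, -1.8659) x2=(-1.4194, -0.8153) x3=(-1.2069, 1.3262) x4=(0.8292, 1.7611)
step 16: x0=(-1.4418, -0.1556) x1=(0.4800, -1.8452) x2=(-1.4380, -0.7945) x3=(-1.2057, 1.3392) x4=(0.7824, 1.7337)
step 17: x0=(-1.4503, -0.1274) x1=(0.4330, -1.8218) x2=(-1.4555, -0.7729) x3=(-1.2037, 1.3507) x4=(0.7336, 1.7035)
step 18: x0=(-1.4575, -0.0988) x1=(0.3846, -1.7959) x2=(-1.4720, -0.7507) x3=(-1.2009, 1.3605) x4=(0.6828, 1.6707)
step 19: x0=(-1.4633, -0.0696) x1=(0.3351, -1.7675) x2=(-1.4876, -0.7277) x3=(-1.1973, 1.3689) x4=(0.6302, 1.6353)
step 20: x0=(-1.4679, -0.0401) x1=(0.2844, -1.7366) x2=(-1.5021, -0.7040) x3=(-1.1930, 1.3757) x4=(0.5757, 1.5973)
step 21: x0=(-1.4712, -0.0101) x1=(0.2326, -1.7032) x2=(-1.5158, -0.6796) x3=(-1.1881, 1.3810) x4=(0.5194, 1.5570)
step 22: x0=(-1.4732, 0.0203) x1=(0.1797, -1.6674) x2=(-1.5285, -0.6546) x3=(-1.1826, 1.3848) x4=(0.4615, 1.5144)
step 23: x0=(-1.4742, 0.0510) x1=(0.1257, -1.6294) x2=(-1.5404, -0.6289) x3=(-1.1765, 1.3872) x4=(0.4020, 1.4697)
step 24: x0=(-1.4740, 0.0819) x1=(0.0708, -1.5890) x2=(-1.5514, -0.6026) x3=(-1.1699, 1.3881) x4=(0.3410, 1.4228)
step 25: x0=(-1.4729, 0.1131) x1=(0.0150, -1.5465) x2=(-1.5616, -0.5758) x3=(-1.1628, 1.3876) x4=(0.2787, 1.3741)
step 26: x0=(-1.4707, 0.1445) x1=(-0.0417, -1.5018) x2=(-1.5710, -0.5484) x3=(-1.1554, 1.3857) x4=(0.2150, 1.3235)
step 27: x0=(-1.4676, 0.1760) x1=(-0.0993, -1.4551) x2=(-1.5797, -0.5204) x3=(-1.1475, 1.3825) x4=(0.1501, 1.2712)
step 28: x0=(-1.4637, 0.2076) x1=(-0.1576, -1.4064) x2=(-1.5877, -0.4920) x3=(-1.1394, 1.3780) x4=(0.0842, 1.2173)
step 29: x0=(-1.4590, 0.2393) x1=(-0.2166, -1.3559) x2=(-1.5951, -0.4631) x3=(-1.1310, 1.3722) x4=(0.0172, 1.1619)
step 30: x0=(-1.4536, 0.2710) x1=(-0.2762, -1.3035) x2=(-1.6018, -0.4338) x3=(-1.1225, 1.3653) x4=(-0.0507, 1.1052)
step 31: x0=(-1.4475, 0.3026) x1=(-0.3365, -1.2495) x2=(-1.6080, -0.4040) x3=(-1.1137, 1.3572) x4=(-0.1193, 1.0473)
step 32: x0=(-1.4409, 0.3343) x1=(-0.3973, -1.1938) x2=(-1.6136, -0.3739) x3=(-1.1049, 1.3481) x4=(-0.1886, 0.9883)
step 33: x0=(-1.4338, 0.3658) x1=(-0.4586, -1.1367) x2=(-1.6188, -0.3434) x3=(-1.0959, 1.3379) x4=(-0.2585, 0.9283)
step 34: x0=(-1.4262, 0.3972) x1=(-0.5203, -1.0782) x2=(-1.6235, -0.3126) x3=(-1.0870, 1.3268) x4=(-0.3288, 0.8675)
step 35: x0=(-1.4184, 0.4284) x1=(-0.5824, -1.0183) x2=(-1.6279, -0.2815) x3=(-1.0780, 1.3149) x4=(-0.3995, 0.8059)
step 36: x0=(-1.4103, 0.4594) x1=(-0.6448, -0.9573) x2=(-1.6319, -0.2502) x3=(-1.0690, 1.3022) x4=(-0.4704, 0.7436)
step 37: x0=(-1.4020, 0.4903) x1=(-0.7074, -0.8952) x2=(-1.6357, -0.2186) x3=(-1.0601, 1.2887) x4=(-0.5416, 0.6807)
step 38: x0=(-1.3936, 0.5209) x1=(-0.7703, -0.8322) x2=(-1.6392, -0.1868) x3=(-1.0512, 1.2747) x4=(-0.6128, 0.6174)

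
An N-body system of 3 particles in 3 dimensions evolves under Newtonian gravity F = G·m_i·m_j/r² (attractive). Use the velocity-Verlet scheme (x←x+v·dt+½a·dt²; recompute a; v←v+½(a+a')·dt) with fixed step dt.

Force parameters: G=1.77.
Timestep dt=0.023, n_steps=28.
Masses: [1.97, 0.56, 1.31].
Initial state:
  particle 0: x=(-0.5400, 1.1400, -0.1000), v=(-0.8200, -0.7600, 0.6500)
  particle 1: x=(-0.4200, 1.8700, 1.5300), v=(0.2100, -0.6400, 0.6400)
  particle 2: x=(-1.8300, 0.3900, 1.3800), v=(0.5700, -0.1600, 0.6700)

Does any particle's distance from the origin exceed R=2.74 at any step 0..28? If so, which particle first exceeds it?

no

step 0: x0=(-0.5400, 1.1400, -0.1000) x1=(-0.4200, 1.8700, 1.5300) x2=(-1.8300, 0.3900, 1.3800)
step 1: x0=(-0.5589, 1.1225, -0.0849) x1=(-0.4153, 1.8551, 1.5444) x2=(-1.8167, 0.3864, 1.3953)
step 2: x0=(-0.5780, 1.1050, -0.0694) x1=(-0.4108, 1.8397, 1.5584) x2=(-1.8031, 0.3831, 1.4102)
step 3: x0=(-0.5973, 1.0874, -0.0536) x1=(-0.4066, 1.8238, 1.5717) x2=(-1.7891, 0.3801, 1.4249)
step 4: x0=(-0.6167, 1.0698, -0.0374) x1=(-0.4027, 1.8075, 1.5845) x2=(-1.7748, 0.3772, 1.4393)
step 5: x0=(-0.6363, 1.0522, -0.0208) x1=(-0.3991, 1.7908, 1.5968) x2=(-1.7601, 0.3747, 1.4533)
step 6: x0=(-0.6560, 1.0345, -0.0039) x1=(-0.3957, 1.7735, 1.6086) x2=(-1.7450, 0.3724, 1.4669)
step 7: x0=(-0.6759, 1.0168, 0.0135) x1=(-0.3927, 1.7559, 1.6198) x2=(-1.7296, 0.3703, 1.4803)
step 8: x0=(-0.6960, 0.9990, 0.0312) x1=(-0.3899, 1.7377, 1.6304) x2=(-1.7138, 0.3685, 1.4932)
step 9: x0=(-0.7162, 0.9812, 0.0494) x1=(-0.3875, 1.7191, 1.6405) x2=(-1.6977, 0.3671, 1.5058)
step 10: x0=(-0.7365, 0.9633, 0.0680) x1=(-0.3855, 1.6999, 1.6501) x2=(-1.6811, 0.3658, 1.5179)
step 11: x0=(-0.7570, 0.9454, 0.0870) x1=(-0.3838, 1.6803, 1.6591) x2=(-1.6642, 0.3649, 1.5296)
step 12: x0=(-0.7777, 0.9274, 0.1065) x1=(-0.3825, 1.6602, 1.6676) x2=(-1.6468, 0.3643, 1.5409)
step 13: x0=(-0.7985, 0.9094, 0.1264) x1=(-0.3816, 1.6396, 1.6756) x2=(-1.6291, 0.3640, 1.5517)
step 14: x0=(-0.8195, 0.8913, 0.1468) x1=(-0.3811, 1.6184, 1.6830) x2=(-1.6109, 0.3639, 1.5620)
step 15: x0=(-0.8406, 0.8732, 0.1677) x1=(-0.3810, 1.5967, 1.6898) x2=(-1.5924, 0.3642, 1.5718)
step 16: x0=(-0.8619, 0.8549, 0.1892) x1=(-0.3813, 1.5745, 1.6961) x2=(-1.5734, 0.3648, 1.5811)
step 17: x0=(-0.8834, 0.8367, 0.2111) x1=(-0.3821, 1.5517, 1.7019) x2=(-1.5540, 0.3658, 1.5898)
step 18: x0=(-0.9050, 0.8183, 0.2337) x1=(-0.3835, 1.5284, 1.7070) x2=(-1.5342, 0.3671, 1.5979)
step 19: x0=(-0.9267, 0.7999, 0.2568) x1=(-0.3853, 1.5045, 1.7116) x2=(-1.5139, 0.3687, 1.6053)
step 20: x0=(-0.9486, 0.7814, 0.2805) x1=(-0.3876, 1.4799, 1.7157) x2=(-1.4932, 0.3708, 1.6121)
step 21: x0=(-0.9706, 0.7629, 0.3049) x1=(-0.3906, 1.4548, 1.7191) x2=(-1.4720, 0.3732, 1.6181)
step 22: x0=(-0.9927, 0.7443, 0.3300) x1=(-0.3941, 1.4290, 1.7220) x2=(-1.4504, 0.3759, 1.6234)
step 23: x0=(-1.0150, 0.7255, 0.3557) x1=(-0.3982, 1.4026, 1.7243) x2=(-1.4283, 0.3791, 1.6279)
step 24: x0=(-1.0374, 0.7068, 0.3822) x1=(-0.4030, 1.3754, 1.7259) x2=(-1.4058, 0.3827, 1.6315)
step 25: x0=(-1.0599, 0.6879, 0.4096) x1=(-0.4085, 1.3476, 1.7270) x2=(-1.3828, 0.3868, 1.6341)
step 26: x0=(-1.0825, 0.6689, 0.4377) x1=(-0.4148, 1.3190, 1.7274) x2=(-1.3593, 0.3912, 1.6358)
step 27: x0=(-1.1052, 0.6499, 0.4668) x1=(-0.4219, 1.2896, 1.7272) x2=(-1.3353, 0.3962, 1.6364)
step 28: x0=(-1.1279, 0.6307, 0.4968) x1=(-0.4298, 1.2594, 1.7263) x2=(-1.3109, 0.4016, 1.6358)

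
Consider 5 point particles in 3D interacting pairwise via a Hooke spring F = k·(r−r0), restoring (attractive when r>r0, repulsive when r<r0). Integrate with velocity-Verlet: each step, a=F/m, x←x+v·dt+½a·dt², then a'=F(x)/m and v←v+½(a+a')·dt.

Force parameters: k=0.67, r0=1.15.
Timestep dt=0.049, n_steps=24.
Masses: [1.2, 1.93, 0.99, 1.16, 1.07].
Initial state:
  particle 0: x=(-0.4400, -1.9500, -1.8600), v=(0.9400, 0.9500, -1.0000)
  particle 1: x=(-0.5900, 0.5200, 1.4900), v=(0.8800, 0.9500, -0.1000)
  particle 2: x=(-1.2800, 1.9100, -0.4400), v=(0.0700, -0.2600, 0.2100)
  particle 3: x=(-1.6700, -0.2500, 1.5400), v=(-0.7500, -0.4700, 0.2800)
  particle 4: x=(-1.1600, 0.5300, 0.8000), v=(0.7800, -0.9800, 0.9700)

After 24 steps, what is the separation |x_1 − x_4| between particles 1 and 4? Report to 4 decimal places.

2.0629

step 0: x0=(-0.4400, -1.9500, -1.8600) x1=(-0.5900, 0.5200, 1.4900) x2=(-1.2800, 1.9100, -0.4400) x3=(-1.6700, -0.2500, 1.5400) x4=(-1.1600, 0.5300, 0.8000)
step 1: x0=(-0.3953, -1.8984, -1.9038) x1=(-0.5470, 0.5661, 1.4837) x2=(-1.2759, 1.8929, -0.4283) x3=(-1.7059, -0.2729, 1.5512) x4=(-1.1216, 0.4811, 0.8457)
step 2: x0=(-0.3536, -1.8370, -1.9371) x1=(-0.5042, 0.6111, 1.4748) x2=(-1.2705, 1.8671, -0.4140) x3=(-1.7397, -0.2952, 1.5572) x4=(-1.0828, 0.4304, 0.8874)
step 3: x0=(-0.3149, -1.7660, -1.9596) x1=(-0.4618, 0.6551, 1.4631) x2=(-1.2637, 1.8328, -0.3970) x3=(-1.7714, -0.3170, 1.5580) x4=(-1.0437, 0.3782, 0.9252)
step 4: x0=(-0.2794, -1.6859, -1.9712) x1=(-0.4197, 0.6980, 1.4488) x2=(-1.2556, 1.7902, -0.3774) x3=(-1.8005, -0.3379, 1.5536) x4=(-1.0044, 0.3245, 0.9589)
step 5: x0=(-0.2470, -1.5970, -1.9719) x1=(-0.3782, 0.7397, 1.4318) x2=(-1.2459, 1.7397, -0.3554) x3=(-1.8270, -0.3579, 1.5440) x4=(-0.9649, 0.2694, 0.9884)
step 6: x0=(-0.2178, -1.4999, -1.9617) x1=(-0.3372, 0.7801, 1.4123) x2=(-1.2349, 1.6815, -0.3310) x3=(-1.8507, -0.3767, 1.5292) x4=(-0.9251, 0.2131, 1.0140)
step 7: x0=(-0.1919, -1.3950, -1.9408) x1=(-0.2968, 0.8193, 1.3901) x2=(-1.2223, 1.6160, -0.3044) x3=(-1.8714, -0.3943, 1.5094) x4=(-0.8851, 0.1558, 1.0355)
step 8: x0=(-0.1693, -1.2828, -1.9093) x1=(-0.2572, 0.8572, 1.3654) x2=(-1.2084, 1.5437, -0.2757) x3=(-1.8888, -0.4104, 1.4845) x4=(-0.8450, 0.0976, 1.0531)
step 9: x0=(-0.1499, -1.1642, -1.8674) x1=(-0.2184, 0.8937, 1.3384) x2=(-1.1930, 1.4650, -0.2451) x3=(-1.9030, -0.4250, 1.4548) x4=(-0.8046, 0.0387, 1.0670)
step 10: x0=(-0.1337, -1.0395, -1.8154) x1=(-0.1805, 0.9287, 1.3089) x2=(-1.1763, 1.3805, -0.2126) x3=(-1.9136, -0.4380, 1.4204) x4=(-0.7640, -0.0206, 1.0772)
step 11: x0=(-0.1206, -0.9096, -1.7537) x1=(-0.1436, 0.9622, 1.2772) x2=(-1.1583, 1.2906, -0.1785) x3=(-1.9207, -0.4492, 1.3816) x4=(-0.7233, -0.0800, 1.0839)
step 12: x0=(-0.1105, -0.7751, -1.6828) x1=(-0.1078, 0.9941, 1.2434) x2=(-1.1391, 1.1961, -0.1430) x3=(-1.9241, -0.4585, 1.3385) x4=(-0.6824, -0.1394, 1.0872)
step 13: x0=(-0.1032, -0.6368, -1.6031) x1=(-0.0730, 1.0244, 1.2077) x2=(-1.1187, 1.0973, -0.1061) x3=(-1.9238, -0.4659, 1.2914) x4=(-0.6414, -0.1985, 1.0874)
step 14: x0=(-0.0988, -0.4952, -1.5152) x1=(-0.0394, 1.0530, 1.1700) x2=(-1.0972, 0.9950, -0.0680) x3=(-1.9197, -0.4712, 1.2406) x4=(-0.6003, -0.2571, 1.0847)
step 15: x0=(-0.0969, -0.3511, -1.4197) x1=(-0.0071, 1.0799, 1.1307) x2=(-1.0747, 0.8897, -0.0288) x3=(-1.9118, -0.4745, 1.1865) x4=(-0.5592, -0.3148, 1.0791)
step 16: x0=(-0.0975, -0.2052, -1.3172) x1=(0.0241, 1.1051, 1.0899) x2=(-1.0514, 0.7819, 0.0112) x3=(-1.9001, -0.4757, 1.1292) x4=(-0.5181, -0.3715, 1.0710)
step 17: x0=(-0.1002, -0.0580, -1.2084) x1=(0.0539, 1.1285, 1.0476) x2=(-1.0272, 0.6723, 0.0521) x3=(-1.8846, -0.4748, 1.0691) x4=(-0.4770, -0.4270, 1.0606)
step 18: x0=(-0.1050, 0.0897, -1.0940) x1=(0.0825, 1.1502, 1.0042) x2=(-1.0023, 0.5614, 0.0938) x3=(-1.8654, -0.4717, 1.0067) x4=(-0.4360, -0.4810, 1.0480)
step 19: x0=(-0.1116, 0.2375, -0.9746) x1=(0.1097, 1.1701, 0.9596) x2=(-0.9768, 0.4495, 0.1361) x3=(-1.8425, -0.4665, 0.9421) x4=(-0.3952, -0.5335, 1.0334)
step 20: x0=(-0.1197, 0.3850, -0.8510) x1=(0.1356, 1.1883, 0.9141) x2=(-0.9507, 0.3373, 0.1790) x3=(-1.8161, -0.4593, 0.8758) x4=(-0.3545, -0.5842, 1.0171)
step 21: x0=(-0.1293, 0.5316, -0.7239) x1=(0.1601, 1.2047, 0.8679) x2=(-0.9240, 0.2249, 0.2224) x3=(-1.7863, -0.4500, 0.8082) x4=(-0.3140, -0.6329, 0.9992)
step 22: x0=(-0.1401, 0.6772, -0.5937) x1=(0.1832, 1.2193, 0.8211) x2=(-0.8967, 0.1128, 0.2662) x3=(-1.7532, -0.4388, 0.7394) x4=(-0.2737, -0.6795, 0.9798)
step 23: x0=(-0.1521, 0.8212, -0.4611) x1=(0.2049, 1.2321, 0.7739) x2=(-0.8686, 0.0013, 0.3102) x3=(-1.7170, -0.4255, 0.6698) x4=(-0.2336, -0.7239, 0.9591)
step 24: x0=(-0.1653, 0.9634, -0.3265) x1=(0.2252, 1.2430, 0.7264) x2=(-0.8396, -0.1094, 0.3542) x3=(-1.6778, -0.4104, 0.5997) x4=(-0.1938, -0.7658, 0.9372)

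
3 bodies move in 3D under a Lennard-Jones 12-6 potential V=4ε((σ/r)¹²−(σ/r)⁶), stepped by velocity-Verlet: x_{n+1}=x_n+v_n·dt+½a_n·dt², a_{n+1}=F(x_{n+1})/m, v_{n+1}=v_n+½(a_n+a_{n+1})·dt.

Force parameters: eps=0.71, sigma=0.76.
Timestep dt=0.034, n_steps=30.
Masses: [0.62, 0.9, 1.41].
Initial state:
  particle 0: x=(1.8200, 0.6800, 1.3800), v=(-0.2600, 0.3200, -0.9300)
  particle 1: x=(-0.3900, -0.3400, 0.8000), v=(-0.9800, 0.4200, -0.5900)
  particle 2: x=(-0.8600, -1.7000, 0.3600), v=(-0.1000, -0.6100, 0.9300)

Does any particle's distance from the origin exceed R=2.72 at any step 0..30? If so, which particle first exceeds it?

step 0: x0=(1.8200, 0.6800, 1.3800) x1=(-0.3900, -0.3400, 0.8000) x2=(-0.8600, -1.7000, 0.3600)
step 1: x0=(1.8112, 0.6909, 1.3484) x1=(-0.4234, -0.3258, 0.7799) x2=(-0.8634, -1.7207, 0.3916)
step 2: x0=(1.8023, 0.7018, 1.3168) x1=(-0.4568, -0.3119, 0.7598) x2=(-0.8667, -1.7412, 0.4233)
step 3: x0=(1.7934, 0.7126, 1.2851) x1=(-0.4902, -0.2981, 0.7396) x2=(-0.8700, -1.7616, 0.4550)
step 4: x0=(1.7846, 0.7235, 1.2535) x1=(-0.5237, -0.2845, 0.7193) x2=(-0.8733, -1.7819, 0.4868)
step 5: x0=(1.7757, 0.7343, 1.2219) x1=(-0.5573, -0.2711, 0.6991) x2=(-0.8765, -1.8021, 0.5185)
step 6: x0=(1.7668, 0.7452, 1.1902) x1=(-0.5909, -0.2578, 0.6788) x2=(-0.8797, -1.8222, 0.5503)
step 7: x0=(1.7579, 0.7561, 1.1586) x1=(-0.6245, -0.2448, 0.6585) x2=(-0.8829, -1.8421, 0.5820)
step 8: x0=(1.7490, 0.7669, 1.1270) x1=(-0.6581, -0.2318, 0.6382) x2=(-0.8861, -1.8620, 0.6138)
step 9: x0=(1.7401, 0.7778, 1.0953) x1=(-0.6917, -0.2190, 0.6179) x2=(-0.8893, -1.8818, 0.6456)
step 10: x0=(1.7312, 0.7886, 1.0637) x1=(-0.7254, -0.2062, 0.5976) x2=(-0.8925, -1.9015, 0.6774)
step 11: x0=(1.7223, 0.7995, 1.0321) x1=(-0.7590, -0.1936, 0.5773) x2=(-0.8956, -1.9212, 0.7091)
step 12: x0=(1.7134, 0.8103, 1.0004) x1=(-0.7926, -0.1811, 0.5571) x2=(-0.8988, -1.9408, 0.7409)
step 13: x0=(1.7044, 0.8211, 0.9688) x1=(-0.8263, -0.1686, 0.5368) x2=(-0.9019, -1.9604, 0.7727)
step 14: x0=(1.6955, 0.8320, 0.9371) x1=(-0.8599, -0.1562, 0.5165) x2=(-0.9051, -1.9799, 0.8044)
step 15: x0=(1.6866, 0.8428, 0.9055) x1=(-0.8936, -0.1439, 0.4963) x2=(-0.9082, -1.9994, 0.8362)
step 16: x0=(1.6776, 0.8536, 0.8739) x1=(-0.9272, -0.1316, 0.4760) x2=(-0.9114, -2.0189, 0.8679)
step 17: x0=(1.6687, 0.8645, 0.8422) x1=(-0.9609, -0.1193, 0.4558) x2=(-0.9145, -2.0383, 0.8997)
step 18: x0=(1.6597, 0.8753, 0.8106) x1=(-0.9945, -0.1071, 0.4356) x2=(-0.9176, -2.0577, 0.9314)
step 19: x0=(1.6508, 0.8861, 0.7789) x1=(-1.0282, -0.0949, 0.4154) x2=(-0.9208, -2.0771, 0.9631)
step 20: x0=(1.6418, 0.8970, 0.7473) x1=(-1.0618, -0.0827, 0.3951) x2=(-0.9239, -2.0964, 0.9949)
step 21: x0=(1.6328, 0.9078, 0.7156) x1=(-1.0954, -0.0706, 0.3749) x2=(-0.9271, -2.1158, 1.0266)
step 22: x0=(1.6239, 0.9186, 0.6840) x1=(-1.1290, -0.0584, 0.3547) x2=(-0.9302, -2.1351, 1.0583)
step 23: x0=(1.6149, 0.9294, 0.6524) x1=(-1.1627, -0.0463, 0.3346) x2=(-0.9334, -2.1545, 1.0900)
step 24: x0=(1.6059, 0.9402, 0.6207) x1=(-1.1963, -0.0342, 0.3144) x2=(-0.9365, -2.1738, 1.1217)
step 25: x0=(1.5970, 0.9511, 0.5891) x1=(-1.2299, -0.0221, 0.2942) x2=(-0.9397, -2.1931, 1.1534)
step 26: x0=(1.5880, 0.9619, 0.5574) x1=(-1.2635, -0.0100, 0.2740) x2=(-0.9429, -2.2124, 1.1852)
step 27: x0=(1.5790, 0.9727, 0.5258) x1=(-1.2971, 0.0020, 0.2538) x2=(-0.9460, -2.2317, 1.2169)
step 28: x0=(1.5700, 0.9835, 0.4941) x1=(-1.3307, 0.0141, 0.2337) x2=(-0.9492, -2.2510, 1.2486)
step 29: x0=(1.5610, 0.9943, 0.4625) x1=(-1.3643, 0.0262, 0.2135) x2=(-0.9523, -2.2703, 1.2803)
step 30: x0=(1.5520, 1.0051, 0.4308) x1=(-1.3979, 0.0382, 0.1933) x2=(-0.9555, -2.2896, 1.3120)

yes, particle 2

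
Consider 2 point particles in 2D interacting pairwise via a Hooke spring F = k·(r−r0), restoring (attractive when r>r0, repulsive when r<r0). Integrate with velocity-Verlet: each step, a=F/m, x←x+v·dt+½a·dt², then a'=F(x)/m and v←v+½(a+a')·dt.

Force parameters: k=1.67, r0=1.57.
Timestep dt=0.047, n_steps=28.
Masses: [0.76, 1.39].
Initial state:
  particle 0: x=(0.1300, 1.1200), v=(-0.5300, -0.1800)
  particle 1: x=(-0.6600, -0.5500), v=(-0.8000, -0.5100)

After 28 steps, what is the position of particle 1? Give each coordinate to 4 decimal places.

step 0: x0=(0.1300, 1.1200) x1=(-0.6600, -0.5500)
step 1: x0=(0.1048, 1.1109) x1=(-0.6974, -0.5736)
step 2: x0=(0.0790, 1.1006) x1=(-0.7345, -0.5966)
step 3: x0=(0.0525, 1.0888) x1=(-0.7713, -0.6187)
step 4: x0=(0.0254, 1.0757) x1=(-0.8077, -0.6401)
step 5: x0=(-0.0025, 1.0611) x1=(-0.8436, -0.6607)
step 6: x0=(-0.0311, 1.0449) x1=(-0.8792, -0.6805)
step 7: x0=(-0.0605, 1.0272) x1=(-0.9144, -0.6994)
step 8: x0=(-0.0906, 1.0080) x1=(-0.9491, -0.7175)
step 9: x0=(-0.1215, 0.9872) x1=(-0.9835, -0.7348)
step 10: x0=(-0.1532, 0.9649) x1=(-1.0174, -0.7512)
step 11: x0=(-0.1856, 0.9411) x1=(-1.0508, -0.7667)
step 12: x0=(-0.2188, 0.9157) x1=(-1.0839, -0.7815)
step 13: x0=(-0.2528, 0.8889) x1=(-1.1166, -0.7954)
step 14: x0=(-0.2874, 0.8608) x1=(-1.1488, -0.8086)
step 15: x0=(-0.3228, 0.8313) x1=(-1.1807, -0.8211)
step 16: x0=(-0.3588, 0.8005) x1=(-1.2123, -0.8328)
step 17: x0=(-0.3954, 0.7685) x1=(-1.2435, -0.8440)
step 18: x0=(-0.4326, 0.7355) x1=(-1.2744, -0.8545)
step 19: x0=(-0.4703, 0.7015) x1=(-1.3050, -0.8645)
step 20: x0=(-0.5084, 0.6666) x1=(-1.3353, -0.8740)
step 21: x0=(-0.5470, 0.6310) x1=(-1.3655, -0.8831)
step 22: x0=(-0.5859, 0.5947) x1=(-1.3954, -0.8919)
step 23: x0=(-0.6251, 0.5579) x1=(-1.4252, -0.9004)
step 24: x0=(-0.6645, 0.5207) x1=(-1.4549, -0.9086)
step 25: x0=(-0.7041, 0.4832) x1=(-1.4844, -0.9167)
step 26: x0=(-0.7438, 0.4456) x1=(-1.5140, -0.9247)
step 27: x0=(-0.7834, 0.4079) x1=(-1.5435, -0.9328)
step 28: x0=(-0.8230, 0.3704) x1=(-1.5731, -0.9408)

(-1.5731, -0.9408)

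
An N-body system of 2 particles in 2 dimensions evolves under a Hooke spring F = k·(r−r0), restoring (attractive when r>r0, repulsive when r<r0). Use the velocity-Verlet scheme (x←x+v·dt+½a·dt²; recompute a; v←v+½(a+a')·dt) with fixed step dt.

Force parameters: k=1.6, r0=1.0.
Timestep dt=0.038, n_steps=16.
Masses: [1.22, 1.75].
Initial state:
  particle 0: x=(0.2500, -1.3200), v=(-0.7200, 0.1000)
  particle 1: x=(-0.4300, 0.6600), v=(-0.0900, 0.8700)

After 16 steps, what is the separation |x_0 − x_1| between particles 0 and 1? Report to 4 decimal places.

step 0: x0=(0.2500, -1.3200) x1=(-0.4300, 0.6600)
step 1: x0=(0.2223, -1.3152) x1=(-0.4332, 0.6924)
step 2: x0=(0.1940, -1.3084) x1=(-0.4359, 0.7234)
step 3: x0=(0.1650, -1.2996) x1=(-0.4382, 0.7529)
step 4: x0=(0.1354, -1.2887) x1=(-0.4401, 0.7810)
step 5: x0=(0.1052, -1.2757) x1=(-0.4415, 0.8077)
step 6: x0=(0.0745, -1.2606) x1=(-0.4426, 0.8329)
step 7: x0=(0.0432, -1.2434) x1=(-0.4433, 0.8566)
step 8: x0=(0.0115, -1.2241) x1=(-0.4437, 0.8788)
step 9: x0=(-0.0207, -1.2026) x1=(-0.4437, 0.8995)
step 10: x0=(-0.0534, -1.1790) x1=(-0.4435, 0.9188)
step 11: x0=(-0.0864, -1.1532) x1=(-0.4429, 0.9365)
step 12: x0=(-0.1198, -1.1254) x1=(-0.4421, 0.9529)
step 13: x0=(-0.1535, -1.0955) x1=(-0.4411, 0.9677)
step 14: x0=(-0.1875, -1.0636) x1=(-0.4399, 0.9812)
step 15: x0=(-0.2217, -1.0297) x1=(-0.4386, 0.9933)
step 16: x0=(-0.2561, -0.9939) x1=(-0.4370, 1.0040)

2.0060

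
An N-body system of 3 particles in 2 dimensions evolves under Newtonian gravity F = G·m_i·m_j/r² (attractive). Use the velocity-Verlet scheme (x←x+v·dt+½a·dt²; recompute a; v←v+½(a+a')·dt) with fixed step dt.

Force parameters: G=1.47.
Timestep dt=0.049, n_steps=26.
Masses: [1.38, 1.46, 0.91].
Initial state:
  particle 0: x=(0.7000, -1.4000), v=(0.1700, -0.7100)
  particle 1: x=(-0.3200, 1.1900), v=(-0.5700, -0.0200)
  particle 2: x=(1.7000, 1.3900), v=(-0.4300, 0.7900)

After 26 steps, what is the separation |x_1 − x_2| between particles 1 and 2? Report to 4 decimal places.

1.7956

step 0: x0=(0.7000, -1.4000) x1=(-0.3200, 1.1900) x2=(1.7000, 1.3900)
step 1: x0=(0.7083, -1.4343) x1=(-0.3474, 1.1888) x2=(1.6782, 1.4284)
step 2: x0=(0.7164, -1.4677) x1=(-0.3739, 1.1871) x2=(1.6550, 1.4661)
step 3: x0=(0.7244, -1.5002) x1=(-0.3993, 1.1849) x2=(1.6305, 1.5032)
step 4: x0=(0.7323, -1.5318) x1=(-0.4238, 1.1823) x2=(1.6046, 1.5396)
step 5: x0=(0.7400, -1.5625) x1=(-0.4473, 1.1794) x2=(1.5773, 1.5754)
step 6: x0=(0.7476, -1.5925) x1=(-0.4699, 1.1761) x2=(1.5488, 1.6104)
step 7: x0=(0.7550, -1.6216) x1=(-0.4915, 1.1725) x2=(1.5189, 1.6448)
step 8: x0=(0.7622, -1.6499) x1=(-0.5121, 1.1685) x2=(1.4878, 1.6785)
step 9: x0=(0.7693, -1.6775) x1=(-0.5318, 1.1643) x2=(1.4555, 1.7115)
step 10: x0=(0.7763, -1.7044) x1=(-0.5506, 1.1598) x2=(1.4218, 1.7437)
step 11: x0=(0.7830, -1.7305) x1=(-0.5685, 1.1552) x2=(1.3870, 1.7752)
step 12: x0=(0.7896, -1.7559) x1=(-0.5854, 1.1503) x2=(1.3509, 1.8060)
step 13: x0=(0.7960, -1.7806) x1=(-0.6014, 1.1452) x2=(1.3136, 1.8360)
step 14: x0=(0.8023, -1.8046) x1=(-0.6164, 1.1400) x2=(1.2750, 1.8652)
step 15: x0=(0.8083, -1.8280) x1=(-0.6305, 1.1346) x2=(1.2353, 1.8937)
step 16: x0=(0.8142, -1.8507) x1=(-0.6437, 1.1291) x2=(1.1943, 1.9213)
step 17: x0=(0.8199, -1.8728) x1=(-0.6560, 1.1236) x2=(1.1521, 1.9480)
step 18: x0=(0.8254, -1.8942) x1=(-0.6674, 1.1180) x2=(1.1087, 1.9739)
step 19: x0=(0.8307, -1.9150) x1=(-0.6778, 1.1123) x2=(1.0641, 1.9989)
step 20: x0=(0.8358, -1.9352) x1=(-0.6872, 1.1067) x2=(1.0182, 2.0229)
step 21: x0=(0.8408, -1.9549) x1=(-0.6957, 1.1011) x2=(0.9712, 2.0460)
step 22: x0=(0.8455, -1.9739) x1=(-0.7033, 1.0956) x2=(0.9229, 2.0681)
step 23: x0=(0.8501, -1.9923) x1=(-0.7099, 1.0901) x2=(0.8733, 2.0891)
step 24: x0=(0.8544, -2.0101) x1=(-0.7156, 1.0848) x2=(0.8225, 2.1091)
step 25: x0=(0.8586, -2.0274) x1=(-0.7203, 1.0796) x2=(0.7705, 2.1280)
step 26: x0=(0.8625, -2.0441) x1=(-0.7240, 1.0747) x2=(0.7172, 2.1457)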